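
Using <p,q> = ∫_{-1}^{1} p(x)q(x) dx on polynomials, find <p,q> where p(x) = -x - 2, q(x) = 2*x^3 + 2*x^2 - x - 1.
<p,q> = 6/5

Expand the product: p(x)·q(x) = -2*x^4 - 6*x^3 - 3*x^2 + 3*x + 2.
∫_{-1}^{1} of each monomial x^k gives [2/(k+1) if k even, 0 if k odd]. Integrating term-by-term (or equivalently evaluating the antiderivative F(x) = -2*x^5/5 - 3*x^4/2 - x^3 + 3*x^2/2 + 2*x at the endpoints):
  F(1) − F(−1) = 3/5 − (-3/5) = 6/5.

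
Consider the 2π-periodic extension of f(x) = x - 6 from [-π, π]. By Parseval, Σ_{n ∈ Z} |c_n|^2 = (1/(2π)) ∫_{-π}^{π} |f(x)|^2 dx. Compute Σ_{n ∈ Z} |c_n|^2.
Σ |c_n|^2 = π^2/3 + 36

Expand and integrate term by term over [-π, π]:
  ∫ (x)^2 dx = 1·(2π^3/3); ∫ 2·1·(-6)·x dx = 0 (odd integrand); ∫ (-6)^2 dx = 36·2π.
So (1/(2π)) ∫_{-π}^{π} (x - 6)^2 dx = 1π^2/3 + 36 = π^2/3 + 36.
Parseval ⇒ Σ |c_n|^2 = π^2/3 + 36.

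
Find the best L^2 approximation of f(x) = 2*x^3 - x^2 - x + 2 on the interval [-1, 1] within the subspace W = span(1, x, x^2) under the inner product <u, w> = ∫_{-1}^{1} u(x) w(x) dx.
g(x) = -x^2 + x/5 + 2

The best approximation g ∈ W is the orthogonal projection of f onto W. Writing g = a_0 + a_1 x + a_2 x^2, the coefficients solve the normal equations G · a = b where
  G_{ij} = <φ_i, φ_j> and b_i = <f, φ_i>, with φ_0 = 1, φ_1 = x, φ_2 = x^2.
G =
  [2, 0, 2/3]
  [0, 2/3, 0]
  [2/3, 0, 2/5],
b = (10/3, 2/15, 14/15).
Solving gives a_0 = 2, a_1 = 1/5, a_2 = -1, so
  g(x) = -x^2 + x/5 + 2.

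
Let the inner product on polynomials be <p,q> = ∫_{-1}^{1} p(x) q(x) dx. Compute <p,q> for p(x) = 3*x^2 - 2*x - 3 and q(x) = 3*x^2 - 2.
<p,q> = 28/5

Expand the product: p(x)·q(x) = 9*x^4 - 6*x^3 - 15*x^2 + 4*x + 6.
∫_{-1}^{1} of each monomial x^k gives [2/(k+1) if k even, 0 if k odd]. Integrating term-by-term (or equivalently evaluating the antiderivative F(x) = 9*x^5/5 - 3*x^4/2 - 5*x^3 + 2*x^2 + 6*x at the endpoints):
  F(1) − F(−1) = 33/10 − (-23/10) = 28/5.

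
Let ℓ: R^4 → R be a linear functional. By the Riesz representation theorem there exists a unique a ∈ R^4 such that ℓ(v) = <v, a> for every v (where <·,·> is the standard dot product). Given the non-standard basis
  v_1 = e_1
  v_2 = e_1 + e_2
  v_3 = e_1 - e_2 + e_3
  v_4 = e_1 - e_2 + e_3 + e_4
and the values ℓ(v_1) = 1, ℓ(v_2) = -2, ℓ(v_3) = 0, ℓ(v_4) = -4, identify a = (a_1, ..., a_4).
a = (1, -3, -4, -4)

Write a = (a_1, ..., a_4) in the standard basis. For each basis vector v_i, ℓ(v_i) = <v_i, a> is a linear equation in the a_j's. Collect the n equations into a matrix system V a = ℓ, where row i of V is v_i (expressed in the standard basis). Since V is invertible (lower-triangular with 1s on the diagonal, up to permutation), solve by back-substitution:
  V =
[[1, 0, 0, 0],
 [1, 1, 0, 0],
 [1, -1, 1, 0],
 [1, -1, 1, 1]]
  V a = (1, -2, 0, -4)
Solving gives a = (1, -3, -4, -4).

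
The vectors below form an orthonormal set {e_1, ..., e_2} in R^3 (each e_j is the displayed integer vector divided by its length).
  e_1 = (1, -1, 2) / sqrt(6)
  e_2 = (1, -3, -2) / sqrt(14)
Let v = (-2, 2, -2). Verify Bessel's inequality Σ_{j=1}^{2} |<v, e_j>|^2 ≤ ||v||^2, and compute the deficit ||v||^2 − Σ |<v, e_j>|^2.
Σ |<v, e_j>|^2 = 248/21; ||v||^2 = 12; deficit = 4/21

Write each e_j = u_j / sqrt(<u_j, u_j>) where u_j is the displayed integer vector. Then <v, e_j> = <v, u_j> / sqrt(<u_j, u_j>), so |<v, e_j>|^2 = <v, u_j>^2 / <u_j, u_j>.
Coefficients: <v, e_1> = -8/sqrt(6), <v, e_2> = -4/sqrt(14).
Square and sum: Σ |<v, e_j>|^2 = 248/21.
Compute ||v||^2 = v·v = 12.
Deficit = 12 − 248/21 = 4/21 ≥ 0, confirming Bessel's inequality. (The deficit equals ||v − Σ <v,e_j> e_j||^2, the squared distance from v to span{e_j}.)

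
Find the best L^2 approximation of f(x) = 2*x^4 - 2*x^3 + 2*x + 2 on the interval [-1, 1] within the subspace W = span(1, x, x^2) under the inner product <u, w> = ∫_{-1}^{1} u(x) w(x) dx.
g(x) = 12*x^2/7 + 4*x/5 + 64/35

The best approximation g ∈ W is the orthogonal projection of f onto W. Writing g = a_0 + a_1 x + a_2 x^2, the coefficients solve the normal equations G · a = b where
  G_{ij} = <φ_i, φ_j> and b_i = <f, φ_i>, with φ_0 = 1, φ_1 = x, φ_2 = x^2.
G =
  [2, 0, 2/3]
  [0, 2/3, 0]
  [2/3, 0, 2/5],
b = (24/5, 8/15, 40/21).
Solving gives a_0 = 64/35, a_1 = 4/5, a_2 = 12/7, so
  g(x) = 12*x^2/7 + 4*x/5 + 64/35.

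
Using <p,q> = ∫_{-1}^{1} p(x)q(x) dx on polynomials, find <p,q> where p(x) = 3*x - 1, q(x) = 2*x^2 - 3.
<p,q> = 14/3

Expand the product: p(x)·q(x) = 6*x^3 - 2*x^2 - 9*x + 3.
∫_{-1}^{1} of each monomial x^k gives [2/(k+1) if k even, 0 if k odd]. Integrating term-by-term (or equivalently evaluating the antiderivative F(x) = 3*x^4/2 - 2*x^3/3 - 9*x^2/2 + 3*x at the endpoints):
  F(1) − F(−1) = -2/3 − (-16/3) = 14/3.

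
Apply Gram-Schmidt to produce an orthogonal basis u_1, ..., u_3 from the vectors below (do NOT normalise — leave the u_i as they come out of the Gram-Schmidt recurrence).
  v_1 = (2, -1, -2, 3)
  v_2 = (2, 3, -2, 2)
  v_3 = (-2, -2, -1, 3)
Orthogonal basis:
  u_1 = (2, -1, -2, 3)
  u_2 = (7/9, 65/18, -7/9, 1/6)
  u_3 = (-666/257, 102/257, -105/257, 408/257)

Apply the Gram-Schmidt recurrence
  u_1 = v_1
  u_i = v_i − Σ_{j<i} ((v_i · u_j) / (u_j · u_j)) · u_j.

Step by step this gives:
  u_1 = (2, -1, -2, 3)
  u_2 = (7/9, 65/18, -7/9, 1/6)
  u_3 = (-666/257, 102/257, -105/257, 408/257)

Orthogonality check:
  u_2 · u_1 = 0 (should be 0)
  u_3 · u_1 = 0 (should be 0)
  u_3 · u_2 = 0 (should be 0)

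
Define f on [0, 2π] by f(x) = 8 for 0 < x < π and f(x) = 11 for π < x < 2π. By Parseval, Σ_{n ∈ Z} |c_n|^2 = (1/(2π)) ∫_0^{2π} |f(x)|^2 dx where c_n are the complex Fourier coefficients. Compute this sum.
Σ |c_n|^2 = 185/2

Parseval equates the L^2 energy of f (normalised by 1/(2π)) with the ℓ^2 sum of its Fourier coefficients: (1/(2π)) ∫_0^{2π} |f|^2 = Σ |c_n|^2.
Compute the left side: (1/(2π)) [∫_0^π 8^2 dx + ∫_π^{2π} 11^2 dx] = (1/(2π)) · (64π + 121π) = (64 + 121)/2 = 185/2.
So Σ_{n ∈ Z} |c_n|^2 = 185/2.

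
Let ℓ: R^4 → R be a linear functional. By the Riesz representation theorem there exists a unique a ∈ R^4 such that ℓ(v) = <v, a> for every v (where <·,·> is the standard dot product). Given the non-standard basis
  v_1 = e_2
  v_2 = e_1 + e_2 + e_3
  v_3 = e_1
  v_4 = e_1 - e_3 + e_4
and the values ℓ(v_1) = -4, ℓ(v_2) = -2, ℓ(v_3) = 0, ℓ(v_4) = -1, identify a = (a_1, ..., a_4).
a = (0, -4, 2, 1)

Write a = (a_1, ..., a_4) in the standard basis. For each basis vector v_i, ℓ(v_i) = <v_i, a> is a linear equation in the a_j's. Collect the n equations into a matrix system V a = ℓ, where row i of V is v_i (expressed in the standard basis). Since V is invertible (lower-triangular with 1s on the diagonal, up to permutation), solve by back-substitution:
  V =
[[0, 1, 0, 0],
 [1, 1, 1, 0],
 [1, 0, 0, 0],
 [1, 0, -1, 1]]
  V a = (-4, -2, 0, -1)
Solving gives a = (0, -4, 2, 1).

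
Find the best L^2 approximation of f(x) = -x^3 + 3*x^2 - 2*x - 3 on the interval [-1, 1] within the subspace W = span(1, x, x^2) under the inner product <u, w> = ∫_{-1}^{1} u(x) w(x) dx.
g(x) = 3*x^2 - 13*x/5 - 3

The best approximation g ∈ W is the orthogonal projection of f onto W. Writing g = a_0 + a_1 x + a_2 x^2, the coefficients solve the normal equations G · a = b where
  G_{ij} = <φ_i, φ_j> and b_i = <f, φ_i>, with φ_0 = 1, φ_1 = x, φ_2 = x^2.
G =
  [2, 0, 2/3]
  [0, 2/3, 0]
  [2/3, 0, 2/5],
b = (-4, -26/15, -4/5).
Solving gives a_0 = -3, a_1 = -13/5, a_2 = 3, so
  g(x) = 3*x^2 - 13*x/5 - 3.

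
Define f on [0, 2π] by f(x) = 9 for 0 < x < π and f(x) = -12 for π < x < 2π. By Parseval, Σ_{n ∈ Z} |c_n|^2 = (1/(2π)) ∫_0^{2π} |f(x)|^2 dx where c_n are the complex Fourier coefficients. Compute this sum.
Σ |c_n|^2 = 225/2

Parseval equates the L^2 energy of f (normalised by 1/(2π)) with the ℓ^2 sum of its Fourier coefficients: (1/(2π)) ∫_0^{2π} |f|^2 = Σ |c_n|^2.
Compute the left side: (1/(2π)) [∫_0^π 9^2 dx + ∫_π^{2π} (-12)^2 dx] = (1/(2π)) · (81π + 144π) = (81 + 144)/2 = 225/2.
So Σ_{n ∈ Z} |c_n|^2 = 225/2.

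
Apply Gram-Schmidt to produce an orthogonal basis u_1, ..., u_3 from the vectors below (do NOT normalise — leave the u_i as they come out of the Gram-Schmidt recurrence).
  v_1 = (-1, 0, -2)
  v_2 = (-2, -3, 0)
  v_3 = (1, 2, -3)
Orthogonal basis:
  u_1 = (-1, 0, -2)
  u_2 = (-8/5, -3, 4/5)
  u_3 = (42/61, -28/61, -21/61)

Apply the Gram-Schmidt recurrence
  u_1 = v_1
  u_i = v_i − Σ_{j<i} ((v_i · u_j) / (u_j · u_j)) · u_j.

Step by step this gives:
  u_1 = (-1, 0, -2)
  u_2 = (-8/5, -3, 4/5)
  u_3 = (42/61, -28/61, -21/61)

Orthogonality check:
  u_2 · u_1 = 0 (should be 0)
  u_3 · u_1 = 0 (should be 0)
  u_3 · u_2 = 0 (should be 0)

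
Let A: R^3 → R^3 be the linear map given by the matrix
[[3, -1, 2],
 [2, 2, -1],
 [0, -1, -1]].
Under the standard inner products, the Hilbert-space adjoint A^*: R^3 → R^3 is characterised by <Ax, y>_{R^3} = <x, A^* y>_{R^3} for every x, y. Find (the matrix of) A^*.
A^* = A^T =
[[3, 2, 0],
 [-1, 2, -1],
 [2, -1, -1]]

For real matrices with standard dot products, the defining identity <Ax, y> = <x, A^* y> gives (Ax)^T y = x^T (A^*) y, i.e. x^T A^T y = x^T (A^*) y. Since this holds for all x, y, we must have A^* = A^T. Therefore
A^* =
[[3, 2, 0],
 [-1, 2, -1],
 [2, -1, -1]].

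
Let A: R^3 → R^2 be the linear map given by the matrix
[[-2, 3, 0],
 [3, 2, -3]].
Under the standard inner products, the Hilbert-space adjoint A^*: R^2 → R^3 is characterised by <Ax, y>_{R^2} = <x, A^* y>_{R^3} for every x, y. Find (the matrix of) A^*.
A^* = A^T =
[[-2, 3],
 [3, 2],
 [0, -3]]

For real matrices with standard dot products, the defining identity <Ax, y> = <x, A^* y> gives (Ax)^T y = x^T (A^*) y, i.e. x^T A^T y = x^T (A^*) y. Since this holds for all x, y, we must have A^* = A^T. Therefore
A^* =
[[-2, 3],
 [3, 2],
 [0, -3]].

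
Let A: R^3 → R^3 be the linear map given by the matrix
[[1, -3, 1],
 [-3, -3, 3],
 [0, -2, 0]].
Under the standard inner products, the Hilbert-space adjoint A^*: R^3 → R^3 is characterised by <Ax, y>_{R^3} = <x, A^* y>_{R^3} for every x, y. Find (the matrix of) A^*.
A^* = A^T =
[[1, -3, 0],
 [-3, -3, -2],
 [1, 3, 0]]

For real matrices with standard dot products, the defining identity <Ax, y> = <x, A^* y> gives (Ax)^T y = x^T (A^*) y, i.e. x^T A^T y = x^T (A^*) y. Since this holds for all x, y, we must have A^* = A^T. Therefore
A^* =
[[1, -3, 0],
 [-3, -3, -2],
 [1, 3, 0]].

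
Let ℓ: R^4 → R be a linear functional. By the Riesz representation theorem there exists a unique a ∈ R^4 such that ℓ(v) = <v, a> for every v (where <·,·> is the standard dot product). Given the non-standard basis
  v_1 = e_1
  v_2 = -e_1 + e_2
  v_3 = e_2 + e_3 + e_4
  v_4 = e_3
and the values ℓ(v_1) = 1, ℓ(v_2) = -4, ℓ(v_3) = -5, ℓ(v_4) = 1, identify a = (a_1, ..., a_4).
a = (1, -3, 1, -3)

Write a = (a_1, ..., a_4) in the standard basis. For each basis vector v_i, ℓ(v_i) = <v_i, a> is a linear equation in the a_j's. Collect the n equations into a matrix system V a = ℓ, where row i of V is v_i (expressed in the standard basis). Since V is invertible (lower-triangular with 1s on the diagonal, up to permutation), solve by back-substitution:
  V =
[[1, 0, 0, 0],
 [-1, 1, 0, 0],
 [0, 1, 1, 1],
 [0, 0, 1, 0]]
  V a = (1, -4, -5, 1)
Solving gives a = (1, -3, 1, -3).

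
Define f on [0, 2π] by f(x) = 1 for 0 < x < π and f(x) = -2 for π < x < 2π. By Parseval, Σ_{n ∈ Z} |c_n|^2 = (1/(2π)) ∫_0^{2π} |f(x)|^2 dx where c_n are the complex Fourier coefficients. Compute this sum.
Σ |c_n|^2 = 5/2

Parseval equates the L^2 energy of f (normalised by 1/(2π)) with the ℓ^2 sum of its Fourier coefficients: (1/(2π)) ∫_0^{2π} |f|^2 = Σ |c_n|^2.
Compute the left side: (1/(2π)) [∫_0^π 1^2 dx + ∫_π^{2π} (-2)^2 dx] = (1/(2π)) · (1π + 4π) = (1 + 4)/2 = 5/2.
So Σ_{n ∈ Z} |c_n|^2 = 5/2.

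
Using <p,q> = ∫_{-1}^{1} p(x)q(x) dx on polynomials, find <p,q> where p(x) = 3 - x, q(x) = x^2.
<p,q> = 2

Expand the product: p(x)·q(x) = -x^3 + 3*x^2.
∫_{-1}^{1} of each monomial x^k gives [2/(k+1) if k even, 0 if k odd]. Integrating term-by-term (or equivalently evaluating the antiderivative F(x) = -x^4/4 + x^3 at the endpoints):
  F(1) − F(−1) = 3/4 − (-5/4) = 2.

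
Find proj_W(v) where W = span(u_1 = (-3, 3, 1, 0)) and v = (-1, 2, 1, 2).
proj_W(v) = (-30/19, 30/19, 10/19, 0)

Set up U = [u_1 | ... | u_1] ∈ R^(4×1). The projector onto W = col(U) is P = U (U^T U)^(-1) U^T.
Compute U^T U =
  [19],
and U^T v = (10).
Solve U^T U · c = U^T v for the coefficients: c = (10/19). The projection is proj_W(v) = U c.
Check: (v - proj_W(v)) · u_1 = 0  (should be 0).
Result: proj_W(v) = (-30/19, 30/19, 10/19, 0).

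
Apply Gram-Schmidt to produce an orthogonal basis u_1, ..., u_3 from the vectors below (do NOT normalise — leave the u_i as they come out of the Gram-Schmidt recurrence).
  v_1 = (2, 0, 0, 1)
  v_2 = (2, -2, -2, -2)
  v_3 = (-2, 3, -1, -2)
Orthogonal basis:
  u_1 = (2, 0, 0, 1)
  u_2 = (6/5, -2, -2, -12/5)
  u_3 = (10/19, 53/19, -23/19, -20/19)

Apply the Gram-Schmidt recurrence
  u_1 = v_1
  u_i = v_i − Σ_{j<i} ((v_i · u_j) / (u_j · u_j)) · u_j.

Step by step this gives:
  u_1 = (2, 0, 0, 1)
  u_2 = (6/5, -2, -2, -12/5)
  u_3 = (10/19, 53/19, -23/19, -20/19)

Orthogonality check:
  u_2 · u_1 = 0 (should be 0)
  u_3 · u_1 = 0 (should be 0)
  u_3 · u_2 = 0 (should be 0)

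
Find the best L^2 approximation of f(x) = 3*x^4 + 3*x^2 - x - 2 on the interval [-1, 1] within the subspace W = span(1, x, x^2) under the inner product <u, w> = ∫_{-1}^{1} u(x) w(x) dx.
g(x) = 39*x^2/7 - x - 79/35

The best approximation g ∈ W is the orthogonal projection of f onto W. Writing g = a_0 + a_1 x + a_2 x^2, the coefficients solve the normal equations G · a = b where
  G_{ij} = <φ_i, φ_j> and b_i = <f, φ_i>, with φ_0 = 1, φ_1 = x, φ_2 = x^2.
G =
  [2, 0, 2/3]
  [0, 2/3, 0]
  [2/3, 0, 2/5],
b = (-4/5, -2/3, 76/105).
Solving gives a_0 = -79/35, a_1 = -1, a_2 = 39/7, so
  g(x) = 39*x^2/7 - x - 79/35.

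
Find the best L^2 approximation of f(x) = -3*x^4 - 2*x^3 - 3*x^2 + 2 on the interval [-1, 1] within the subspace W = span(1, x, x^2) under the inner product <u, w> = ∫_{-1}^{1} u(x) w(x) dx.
g(x) = -39*x^2/7 - 6*x/5 + 79/35

The best approximation g ∈ W is the orthogonal projection of f onto W. Writing g = a_0 + a_1 x + a_2 x^2, the coefficients solve the normal equations G · a = b where
  G_{ij} = <φ_i, φ_j> and b_i = <f, φ_i>, with φ_0 = 1, φ_1 = x, φ_2 = x^2.
G =
  [2, 0, 2/3]
  [0, 2/3, 0]
  [2/3, 0, 2/5],
b = (4/5, -4/5, -76/105).
Solving gives a_0 = 79/35, a_1 = -6/5, a_2 = -39/7, so
  g(x) = -39*x^2/7 - 6*x/5 + 79/35.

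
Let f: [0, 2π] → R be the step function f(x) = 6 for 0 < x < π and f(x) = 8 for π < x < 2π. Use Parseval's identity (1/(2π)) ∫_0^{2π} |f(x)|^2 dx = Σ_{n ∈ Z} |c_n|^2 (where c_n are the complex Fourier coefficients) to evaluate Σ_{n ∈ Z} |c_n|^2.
Σ |c_n|^2 = 50

Parseval equates the L^2 energy of f (normalised by 1/(2π)) with the ℓ^2 sum of its Fourier coefficients: (1/(2π)) ∫_0^{2π} |f|^2 = Σ |c_n|^2.
Compute the left side: (1/(2π)) [∫_0^π 6^2 dx + ∫_π^{2π} 8^2 dx] = (1/(2π)) · (36π + 64π) = (36 + 64)/2 = 50.
So Σ_{n ∈ Z} |c_n|^2 = 50.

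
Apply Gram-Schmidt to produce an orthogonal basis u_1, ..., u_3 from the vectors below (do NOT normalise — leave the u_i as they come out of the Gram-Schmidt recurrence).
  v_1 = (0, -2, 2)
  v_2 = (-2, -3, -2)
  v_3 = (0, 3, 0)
Orthogonal basis:
  u_1 = (0, -2, 2)
  u_2 = (-2, -5/2, -5/2)
  u_3 = (-10/11, 4/11, 4/11)

Apply the Gram-Schmidt recurrence
  u_1 = v_1
  u_i = v_i − Σ_{j<i} ((v_i · u_j) / (u_j · u_j)) · u_j.

Step by step this gives:
  u_1 = (0, -2, 2)
  u_2 = (-2, -5/2, -5/2)
  u_3 = (-10/11, 4/11, 4/11)

Orthogonality check:
  u_2 · u_1 = 0 (should be 0)
  u_3 · u_1 = 0 (should be 0)
  u_3 · u_2 = 0 (should be 0)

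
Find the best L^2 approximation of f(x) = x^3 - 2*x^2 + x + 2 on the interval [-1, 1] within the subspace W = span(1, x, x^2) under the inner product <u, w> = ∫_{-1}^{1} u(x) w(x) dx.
g(x) = -2*x^2 + 8*x/5 + 2

The best approximation g ∈ W is the orthogonal projection of f onto W. Writing g = a_0 + a_1 x + a_2 x^2, the coefficients solve the normal equations G · a = b where
  G_{ij} = <φ_i, φ_j> and b_i = <f, φ_i>, with φ_0 = 1, φ_1 = x, φ_2 = x^2.
G =
  [2, 0, 2/3]
  [0, 2/3, 0]
  [2/3, 0, 2/5],
b = (8/3, 16/15, 8/15).
Solving gives a_0 = 2, a_1 = 8/5, a_2 = -2, so
  g(x) = -2*x^2 + 8*x/5 + 2.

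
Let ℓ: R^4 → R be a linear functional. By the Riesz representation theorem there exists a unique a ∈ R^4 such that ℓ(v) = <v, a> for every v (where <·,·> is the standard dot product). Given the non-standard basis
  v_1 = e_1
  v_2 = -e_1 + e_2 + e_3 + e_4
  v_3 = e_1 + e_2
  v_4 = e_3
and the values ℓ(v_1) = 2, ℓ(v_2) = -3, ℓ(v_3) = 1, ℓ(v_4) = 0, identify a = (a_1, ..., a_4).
a = (2, -1, 0, 0)

Write a = (a_1, ..., a_4) in the standard basis. For each basis vector v_i, ℓ(v_i) = <v_i, a> is a linear equation in the a_j's. Collect the n equations into a matrix system V a = ℓ, where row i of V is v_i (expressed in the standard basis). Since V is invertible (lower-triangular with 1s on the diagonal, up to permutation), solve by back-substitution:
  V =
[[1, 0, 0, 0],
 [-1, 1, 1, 1],
 [1, 1, 0, 0],
 [0, 0, 1, 0]]
  V a = (2, -3, 1, 0)
Solving gives a = (2, -1, 0, 0).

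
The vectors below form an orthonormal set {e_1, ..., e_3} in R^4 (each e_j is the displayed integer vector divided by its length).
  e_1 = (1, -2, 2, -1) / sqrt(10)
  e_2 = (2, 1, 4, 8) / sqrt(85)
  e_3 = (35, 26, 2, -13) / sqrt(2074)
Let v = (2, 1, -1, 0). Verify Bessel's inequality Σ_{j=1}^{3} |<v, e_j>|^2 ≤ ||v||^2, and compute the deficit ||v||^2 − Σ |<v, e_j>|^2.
Σ |<v, e_j>|^2 = 285/61; ||v||^2 = 6; deficit = 81/61

Write each e_j = u_j / sqrt(<u_j, u_j>) where u_j is the displayed integer vector. Then <v, e_j> = <v, u_j> / sqrt(<u_j, u_j>), so |<v, e_j>|^2 = <v, u_j>^2 / <u_j, u_j>.
Coefficients: <v, e_1> = -2/sqrt(10), <v, e_2> = 1/sqrt(85), <v, e_3> = 94/sqrt(2074).
Square and sum: Σ |<v, e_j>|^2 = 285/61.
Compute ||v||^2 = v·v = 6.
Deficit = 6 − 285/61 = 81/61 ≥ 0, confirming Bessel's inequality. (The deficit equals ||v − Σ <v,e_j> e_j||^2, the squared distance from v to span{e_j}.)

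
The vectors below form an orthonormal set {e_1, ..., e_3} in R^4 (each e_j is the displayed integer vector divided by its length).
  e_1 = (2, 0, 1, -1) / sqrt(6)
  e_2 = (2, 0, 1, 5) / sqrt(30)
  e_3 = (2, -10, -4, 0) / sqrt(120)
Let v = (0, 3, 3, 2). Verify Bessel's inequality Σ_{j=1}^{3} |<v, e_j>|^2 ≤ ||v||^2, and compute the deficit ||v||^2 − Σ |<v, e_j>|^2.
Σ |<v, e_j>|^2 = 41/2; ||v||^2 = 22; deficit = 3/2

Write each e_j = u_j / sqrt(<u_j, u_j>) where u_j is the displayed integer vector. Then <v, e_j> = <v, u_j> / sqrt(<u_j, u_j>), so |<v, e_j>|^2 = <v, u_j>^2 / <u_j, u_j>.
Coefficients: <v, e_1> = 1/sqrt(6), <v, e_2> = 13/sqrt(30), <v, e_3> = -42/sqrt(120).
Square and sum: Σ |<v, e_j>|^2 = 41/2.
Compute ||v||^2 = v·v = 22.
Deficit = 22 − 41/2 = 3/2 ≥ 0, confirming Bessel's inequality. (The deficit equals ||v − Σ <v,e_j> e_j||^2, the squared distance from v to span{e_j}.)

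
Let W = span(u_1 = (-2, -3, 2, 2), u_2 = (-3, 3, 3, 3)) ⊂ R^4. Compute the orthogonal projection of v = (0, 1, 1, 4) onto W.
proj_W(v) = (-5/3, 1, 5/3, 5/3)

Set up U = [u_1 | ... | u_2] ∈ R^(4×2). The projector onto W = col(U) is P = U (U^T U)^(-1) U^T.
Compute U^T U =
  [21, 9]
  [9, 36],
and U^T v = (7, 18).
Solve U^T U · c = U^T v for the coefficients: c = (2/15, 7/15). The projection is proj_W(v) = U c.
Check: (v - proj_W(v)) · u_1 = 0  (should be 0).
Check: (v - proj_W(v)) · u_2 = 0  (should be 0).
Result: proj_W(v) = (-5/3, 1, 5/3, 5/3).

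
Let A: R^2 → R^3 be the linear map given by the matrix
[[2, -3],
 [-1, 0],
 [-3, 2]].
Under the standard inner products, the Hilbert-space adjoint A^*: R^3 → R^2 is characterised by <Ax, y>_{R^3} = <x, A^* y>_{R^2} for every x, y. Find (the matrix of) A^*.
A^* = A^T =
[[2, -1, -3],
 [-3, 0, 2]]

For real matrices with standard dot products, the defining identity <Ax, y> = <x, A^* y> gives (Ax)^T y = x^T (A^*) y, i.e. x^T A^T y = x^T (A^*) y. Since this holds for all x, y, we must have A^* = A^T. Therefore
A^* =
[[2, -1, -3],
 [-3, 0, 2]].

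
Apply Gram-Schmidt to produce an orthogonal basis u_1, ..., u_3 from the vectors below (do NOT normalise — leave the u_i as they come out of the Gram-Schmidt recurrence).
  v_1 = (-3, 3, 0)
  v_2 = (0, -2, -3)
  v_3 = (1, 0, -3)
Orthogonal basis:
  u_1 = (-3, 3, 0)
  u_2 = (-1, -1, -3)
  u_3 = (27/22, 27/22, -9/11)

Apply the Gram-Schmidt recurrence
  u_1 = v_1
  u_i = v_i − Σ_{j<i} ((v_i · u_j) / (u_j · u_j)) · u_j.

Step by step this gives:
  u_1 = (-3, 3, 0)
  u_2 = (-1, -1, -3)
  u_3 = (27/22, 27/22, -9/11)

Orthogonality check:
  u_2 · u_1 = 0 (should be 0)
  u_3 · u_1 = 0 (should be 0)
  u_3 · u_2 = 0 (should be 0)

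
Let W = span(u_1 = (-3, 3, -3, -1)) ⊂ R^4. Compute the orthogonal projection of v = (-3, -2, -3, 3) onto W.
proj_W(v) = (-27/28, 27/28, -27/28, -9/28)

Set up U = [u_1 | ... | u_1] ∈ R^(4×1). The projector onto W = col(U) is P = U (U^T U)^(-1) U^T.
Compute U^T U =
  [28],
and U^T v = (9).
Solve U^T U · c = U^T v for the coefficients: c = (9/28). The projection is proj_W(v) = U c.
Check: (v - proj_W(v)) · u_1 = 0  (should be 0).
Result: proj_W(v) = (-27/28, 27/28, -27/28, -9/28).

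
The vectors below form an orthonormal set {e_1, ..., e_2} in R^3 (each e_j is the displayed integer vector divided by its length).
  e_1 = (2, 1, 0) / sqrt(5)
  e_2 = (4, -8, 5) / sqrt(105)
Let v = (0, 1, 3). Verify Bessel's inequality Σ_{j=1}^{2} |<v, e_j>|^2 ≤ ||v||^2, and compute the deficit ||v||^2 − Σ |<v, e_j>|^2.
Σ |<v, e_j>|^2 = 2/3; ||v||^2 = 10; deficit = 28/3

Write each e_j = u_j / sqrt(<u_j, u_j>) where u_j is the displayed integer vector. Then <v, e_j> = <v, u_j> / sqrt(<u_j, u_j>), so |<v, e_j>|^2 = <v, u_j>^2 / <u_j, u_j>.
Coefficients: <v, e_1> = 1/sqrt(5), <v, e_2> = 7/sqrt(105).
Square and sum: Σ |<v, e_j>|^2 = 2/3.
Compute ||v||^2 = v·v = 10.
Deficit = 10 − 2/3 = 28/3 ≥ 0, confirming Bessel's inequality. (The deficit equals ||v − Σ <v,e_j> e_j||^2, the squared distance from v to span{e_j}.)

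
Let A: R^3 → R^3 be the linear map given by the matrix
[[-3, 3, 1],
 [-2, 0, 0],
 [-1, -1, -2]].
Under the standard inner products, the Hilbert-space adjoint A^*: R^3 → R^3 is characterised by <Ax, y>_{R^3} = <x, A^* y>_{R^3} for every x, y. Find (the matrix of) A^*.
A^* = A^T =
[[-3, -2, -1],
 [3, 0, -1],
 [1, 0, -2]]

For real matrices with standard dot products, the defining identity <Ax, y> = <x, A^* y> gives (Ax)^T y = x^T (A^*) y, i.e. x^T A^T y = x^T (A^*) y. Since this holds for all x, y, we must have A^* = A^T. Therefore
A^* =
[[-3, -2, -1],
 [3, 0, -1],
 [1, 0, -2]].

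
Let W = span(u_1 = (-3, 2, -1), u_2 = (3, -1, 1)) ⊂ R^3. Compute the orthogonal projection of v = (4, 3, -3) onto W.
proj_W(v) = (27/10, 3, 9/10)

Set up U = [u_1 | ... | u_2] ∈ R^(3×2). The projector onto W = col(U) is P = U (U^T U)^(-1) U^T.
Compute U^T U =
  [14, -12]
  [-12, 11],
and U^T v = (-3, 6).
Solve U^T U · c = U^T v for the coefficients: c = (39/10, 24/5). The projection is proj_W(v) = U c.
Check: (v - proj_W(v)) · u_1 = 0  (should be 0).
Check: (v - proj_W(v)) · u_2 = 0  (should be 0).
Result: proj_W(v) = (27/10, 3, 9/10).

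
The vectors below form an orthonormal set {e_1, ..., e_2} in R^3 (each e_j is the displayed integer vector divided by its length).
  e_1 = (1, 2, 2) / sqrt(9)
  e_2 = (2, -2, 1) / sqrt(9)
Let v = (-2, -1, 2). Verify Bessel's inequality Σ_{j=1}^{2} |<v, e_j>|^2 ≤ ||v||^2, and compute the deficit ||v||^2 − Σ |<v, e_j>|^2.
Σ |<v, e_j>|^2 = 0; ||v||^2 = 9; deficit = 9

Write each e_j = u_j / sqrt(<u_j, u_j>) where u_j is the displayed integer vector. Then <v, e_j> = <v, u_j> / sqrt(<u_j, u_j>), so |<v, e_j>|^2 = <v, u_j>^2 / <u_j, u_j>.
Coefficients: <v, e_1> = 0/sqrt(9), <v, e_2> = 0/sqrt(9).
Square and sum: Σ |<v, e_j>|^2 = 0.
Compute ||v||^2 = v·v = 9.
Deficit = 9 − 0 = 9 ≥ 0, confirming Bessel's inequality. (The deficit equals ||v − Σ <v,e_j> e_j||^2, the squared distance from v to span{e_j}.)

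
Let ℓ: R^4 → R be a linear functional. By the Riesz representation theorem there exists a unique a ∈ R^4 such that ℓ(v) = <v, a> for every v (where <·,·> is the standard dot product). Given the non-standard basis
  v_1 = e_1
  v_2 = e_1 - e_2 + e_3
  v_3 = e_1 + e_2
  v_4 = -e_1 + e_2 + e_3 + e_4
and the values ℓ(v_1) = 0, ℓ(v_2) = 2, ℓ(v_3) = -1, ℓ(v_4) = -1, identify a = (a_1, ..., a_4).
a = (0, -1, 1, -1)

Write a = (a_1, ..., a_4) in the standard basis. For each basis vector v_i, ℓ(v_i) = <v_i, a> is a linear equation in the a_j's. Collect the n equations into a matrix system V a = ℓ, where row i of V is v_i (expressed in the standard basis). Since V is invertible (lower-triangular with 1s on the diagonal, up to permutation), solve by back-substitution:
  V =
[[1, 0, 0, 0],
 [1, -1, 1, 0],
 [1, 1, 0, 0],
 [-1, 1, 1, 1]]
  V a = (0, 2, -1, -1)
Solving gives a = (0, -1, 1, -1).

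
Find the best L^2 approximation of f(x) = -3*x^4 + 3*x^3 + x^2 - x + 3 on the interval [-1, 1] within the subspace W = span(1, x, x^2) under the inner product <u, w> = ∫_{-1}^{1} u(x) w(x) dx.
g(x) = -11*x^2/7 + 4*x/5 + 114/35

The best approximation g ∈ W is the orthogonal projection of f onto W. Writing g = a_0 + a_1 x + a_2 x^2, the coefficients solve the normal equations G · a = b where
  G_{ij} = <φ_i, φ_j> and b_i = <f, φ_i>, with φ_0 = 1, φ_1 = x, φ_2 = x^2.
G =
  [2, 0, 2/3]
  [0, 2/3, 0]
  [2/3, 0, 2/5],
b = (82/15, 8/15, 54/35).
Solving gives a_0 = 114/35, a_1 = 4/5, a_2 = -11/7, so
  g(x) = -11*x^2/7 + 4*x/5 + 114/35.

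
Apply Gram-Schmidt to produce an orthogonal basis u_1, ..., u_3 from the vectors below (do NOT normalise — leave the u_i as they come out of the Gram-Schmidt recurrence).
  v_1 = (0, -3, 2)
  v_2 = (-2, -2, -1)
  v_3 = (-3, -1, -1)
Orthogonal basis:
  u_1 = (0, -3, 2)
  u_2 = (-2, -14/13, -21/13)
  u_3 = (-77/101, 44/101, 66/101)

Apply the Gram-Schmidt recurrence
  u_1 = v_1
  u_i = v_i − Σ_{j<i} ((v_i · u_j) / (u_j · u_j)) · u_j.

Step by step this gives:
  u_1 = (0, -3, 2)
  u_2 = (-2, -14/13, -21/13)
  u_3 = (-77/101, 44/101, 66/101)

Orthogonality check:
  u_2 · u_1 = 0 (should be 0)
  u_3 · u_1 = 0 (should be 0)
  u_3 · u_2 = 0 (should be 0)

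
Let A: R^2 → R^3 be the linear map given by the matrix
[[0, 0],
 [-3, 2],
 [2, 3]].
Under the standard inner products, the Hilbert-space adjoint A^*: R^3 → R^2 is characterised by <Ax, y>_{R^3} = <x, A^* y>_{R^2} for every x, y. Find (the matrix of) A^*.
A^* = A^T =
[[0, -3, 2],
 [0, 2, 3]]

For real matrices with standard dot products, the defining identity <Ax, y> = <x, A^* y> gives (Ax)^T y = x^T (A^*) y, i.e. x^T A^T y = x^T (A^*) y. Since this holds for all x, y, we must have A^* = A^T. Therefore
A^* =
[[0, -3, 2],
 [0, 2, 3]].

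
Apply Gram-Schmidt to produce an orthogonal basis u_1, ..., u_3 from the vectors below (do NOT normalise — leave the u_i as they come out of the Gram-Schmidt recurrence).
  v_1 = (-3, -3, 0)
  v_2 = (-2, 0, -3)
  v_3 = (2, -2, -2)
Orthogonal basis:
  u_1 = (-3, -3, 0)
  u_2 = (-1, 1, -3)
  u_3 = (24/11, -24/11, -16/11)

Apply the Gram-Schmidt recurrence
  u_1 = v_1
  u_i = v_i − Σ_{j<i} ((v_i · u_j) / (u_j · u_j)) · u_j.

Step by step this gives:
  u_1 = (-3, -3, 0)
  u_2 = (-1, 1, -3)
  u_3 = (24/11, -24/11, -16/11)

Orthogonality check:
  u_2 · u_1 = 0 (should be 0)
  u_3 · u_1 = 0 (should be 0)
  u_3 · u_2 = 0 (should be 0)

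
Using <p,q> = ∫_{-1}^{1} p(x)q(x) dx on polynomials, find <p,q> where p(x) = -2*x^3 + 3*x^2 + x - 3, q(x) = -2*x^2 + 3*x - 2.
<p,q> = 46/5

Expand the product: p(x)·q(x) = 4*x^5 - 12*x^4 + 11*x^3 + 3*x^2 - 11*x + 6.
∫_{-1}^{1} of each monomial x^k gives [2/(k+1) if k even, 0 if k odd]. Integrating term-by-term (or equivalently evaluating the antiderivative F(x) = 2*x^6/3 - 12*x^5/5 + 11*x^4/4 + x^3 - 11*x^2/2 + 6*x at the endpoints):
  F(1) − F(−1) = 151/60 − (-401/60) = 46/5.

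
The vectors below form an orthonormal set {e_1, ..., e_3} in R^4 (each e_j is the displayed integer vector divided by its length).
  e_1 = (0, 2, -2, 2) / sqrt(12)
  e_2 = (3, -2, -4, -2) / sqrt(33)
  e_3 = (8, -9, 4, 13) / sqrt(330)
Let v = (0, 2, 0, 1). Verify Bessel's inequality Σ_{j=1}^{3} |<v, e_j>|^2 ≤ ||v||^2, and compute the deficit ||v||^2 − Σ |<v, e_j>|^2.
Σ |<v, e_j>|^2 = 25/6; ||v||^2 = 5; deficit = 5/6

Write each e_j = u_j / sqrt(<u_j, u_j>) where u_j is the displayed integer vector. Then <v, e_j> = <v, u_j> / sqrt(<u_j, u_j>), so |<v, e_j>|^2 = <v, u_j>^2 / <u_j, u_j>.
Coefficients: <v, e_1> = 6/sqrt(12), <v, e_2> = -6/sqrt(33), <v, e_3> = -5/sqrt(330).
Square and sum: Σ |<v, e_j>|^2 = 25/6.
Compute ||v||^2 = v·v = 5.
Deficit = 5 − 25/6 = 5/6 ≥ 0, confirming Bessel's inequality. (The deficit equals ||v − Σ <v,e_j> e_j||^2, the squared distance from v to span{e_j}.)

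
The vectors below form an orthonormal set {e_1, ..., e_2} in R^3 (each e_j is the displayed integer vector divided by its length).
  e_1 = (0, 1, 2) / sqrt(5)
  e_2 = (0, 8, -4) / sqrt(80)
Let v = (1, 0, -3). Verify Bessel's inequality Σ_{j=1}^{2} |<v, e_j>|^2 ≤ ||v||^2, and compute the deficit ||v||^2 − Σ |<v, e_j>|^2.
Σ |<v, e_j>|^2 = 9; ||v||^2 = 10; deficit = 1

Write each e_j = u_j / sqrt(<u_j, u_j>) where u_j is the displayed integer vector. Then <v, e_j> = <v, u_j> / sqrt(<u_j, u_j>), so |<v, e_j>|^2 = <v, u_j>^2 / <u_j, u_j>.
Coefficients: <v, e_1> = -6/sqrt(5), <v, e_2> = 12/sqrt(80).
Square and sum: Σ |<v, e_j>|^2 = 9.
Compute ||v||^2 = v·v = 10.
Deficit = 10 − 9 = 1 ≥ 0, confirming Bessel's inequality. (The deficit equals ||v − Σ <v,e_j> e_j||^2, the squared distance from v to span{e_j}.)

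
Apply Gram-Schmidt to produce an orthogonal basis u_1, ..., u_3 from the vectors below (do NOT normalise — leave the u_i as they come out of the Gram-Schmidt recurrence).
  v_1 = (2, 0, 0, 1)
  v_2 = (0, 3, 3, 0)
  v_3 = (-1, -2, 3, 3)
Orthogonal basis:
  u_1 = (2, 0, 0, 1)
  u_2 = (0, 3, 3, 0)
  u_3 = (-7/5, -5/2, 5/2, 14/5)

Apply the Gram-Schmidt recurrence
  u_1 = v_1
  u_i = v_i − Σ_{j<i} ((v_i · u_j) / (u_j · u_j)) · u_j.

Step by step this gives:
  u_1 = (2, 0, 0, 1)
  u_2 = (0, 3, 3, 0)
  u_3 = (-7/5, -5/2, 5/2, 14/5)

Orthogonality check:
  u_2 · u_1 = 0 (should be 0)
  u_3 · u_1 = 0 (should be 0)
  u_3 · u_2 = 0 (should be 0)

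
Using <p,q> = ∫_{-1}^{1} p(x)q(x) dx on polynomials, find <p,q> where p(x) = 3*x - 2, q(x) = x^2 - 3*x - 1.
<p,q> = -10/3

Expand the product: p(x)·q(x) = 3*x^3 - 11*x^2 + 3*x + 2.
∫_{-1}^{1} of each monomial x^k gives [2/(k+1) if k even, 0 if k odd]. Integrating term-by-term (or equivalently evaluating the antiderivative F(x) = 3*x^4/4 - 11*x^3/3 + 3*x^2/2 + 2*x at the endpoints):
  F(1) − F(−1) = 7/12 − (47/12) = -10/3.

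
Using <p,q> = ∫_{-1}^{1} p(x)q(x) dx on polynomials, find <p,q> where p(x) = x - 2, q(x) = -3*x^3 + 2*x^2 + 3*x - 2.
<p,q> = 92/15

Expand the product: p(x)·q(x) = -3*x^4 + 8*x^3 - x^2 - 8*x + 4.
∫_{-1}^{1} of each monomial x^k gives [2/(k+1) if k even, 0 if k odd]. Integrating term-by-term (or equivalently evaluating the antiderivative F(x) = -3*x^5/5 + 2*x^4 - x^3/3 - 4*x^2 + 4*x at the endpoints):
  F(1) − F(−1) = 16/15 − (-76/15) = 92/15.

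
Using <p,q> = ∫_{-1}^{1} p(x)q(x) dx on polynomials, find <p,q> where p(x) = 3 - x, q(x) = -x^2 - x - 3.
<p,q> = -58/3

Expand the product: p(x)·q(x) = x^3 - 2*x^2 - 9.
∫_{-1}^{1} of each monomial x^k gives [2/(k+1) if k even, 0 if k odd]. Integrating term-by-term (or equivalently evaluating the antiderivative F(x) = x^4/4 - 2*x^3/3 - 9*x at the endpoints):
  F(1) − F(−1) = -113/12 − (119/12) = -58/3.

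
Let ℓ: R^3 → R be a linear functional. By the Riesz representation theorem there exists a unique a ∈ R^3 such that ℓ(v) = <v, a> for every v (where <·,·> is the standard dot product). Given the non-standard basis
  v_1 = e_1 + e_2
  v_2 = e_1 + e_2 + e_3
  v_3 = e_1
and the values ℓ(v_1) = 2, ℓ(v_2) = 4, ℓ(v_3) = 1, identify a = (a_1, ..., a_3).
a = (1, 1, 2)

Write a = (a_1, ..., a_3) in the standard basis. For each basis vector v_i, ℓ(v_i) = <v_i, a> is a linear equation in the a_j's. Collect the n equations into a matrix system V a = ℓ, where row i of V is v_i (expressed in the standard basis). Since V is invertible (lower-triangular with 1s on the diagonal, up to permutation), solve by back-substitution:
  V =
[[1, 1, 0],
 [1, 1, 1],
 [1, 0, 0]]
  V a = (2, 4, 1)
Solving gives a = (1, 1, 2).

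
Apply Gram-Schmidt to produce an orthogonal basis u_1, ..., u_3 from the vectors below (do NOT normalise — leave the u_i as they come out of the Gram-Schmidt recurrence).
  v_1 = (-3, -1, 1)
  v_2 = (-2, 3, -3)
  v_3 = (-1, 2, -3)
Orthogonal basis:
  u_1 = (-3, -1, 1)
  u_2 = (-2, 3, -3)
  u_3 = (0, -1/2, -1/2)

Apply the Gram-Schmidt recurrence
  u_1 = v_1
  u_i = v_i − Σ_{j<i} ((v_i · u_j) / (u_j · u_j)) · u_j.

Step by step this gives:
  u_1 = (-3, -1, 1)
  u_2 = (-2, 3, -3)
  u_3 = (0, -1/2, -1/2)

Orthogonality check:
  u_2 · u_1 = 0 (should be 0)
  u_3 · u_1 = 0 (should be 0)
  u_3 · u_2 = 0 (should be 0)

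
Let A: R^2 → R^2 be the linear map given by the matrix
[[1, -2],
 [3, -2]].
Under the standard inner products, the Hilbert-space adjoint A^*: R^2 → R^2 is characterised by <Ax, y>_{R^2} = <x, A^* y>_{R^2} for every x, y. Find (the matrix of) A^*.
A^* = A^T =
[[1, 3],
 [-2, -2]]

For real matrices with standard dot products, the defining identity <Ax, y> = <x, A^* y> gives (Ax)^T y = x^T (A^*) y, i.e. x^T A^T y = x^T (A^*) y. Since this holds for all x, y, we must have A^* = A^T. Therefore
A^* =
[[1, 3],
 [-2, -2]].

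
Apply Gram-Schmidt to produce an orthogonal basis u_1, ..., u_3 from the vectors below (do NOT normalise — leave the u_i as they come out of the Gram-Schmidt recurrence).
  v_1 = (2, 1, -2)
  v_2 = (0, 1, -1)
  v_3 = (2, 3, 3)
Orthogonal basis:
  u_1 = (2, 1, -2)
  u_2 = (-2/3, 2/3, -1/3)
  u_3 = (14/9, 28/9, 28/9)

Apply the Gram-Schmidt recurrence
  u_1 = v_1
  u_i = v_i − Σ_{j<i} ((v_i · u_j) / (u_j · u_j)) · u_j.

Step by step this gives:
  u_1 = (2, 1, -2)
  u_2 = (-2/3, 2/3, -1/3)
  u_3 = (14/9, 28/9, 28/9)

Orthogonality check:
  u_2 · u_1 = 0 (should be 0)
  u_3 · u_1 = 0 (should be 0)
  u_3 · u_2 = 0 (should be 0)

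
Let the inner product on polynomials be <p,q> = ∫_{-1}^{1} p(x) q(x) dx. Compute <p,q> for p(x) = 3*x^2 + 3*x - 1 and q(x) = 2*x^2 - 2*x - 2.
<p,q> = -44/15

Expand the product: p(x)·q(x) = 6*x^4 - 14*x^2 - 4*x + 2.
∫_{-1}^{1} of each monomial x^k gives [2/(k+1) if k even, 0 if k odd]. Integrating term-by-term (or equivalently evaluating the antiderivative F(x) = 6*x^5/5 - 14*x^3/3 - 2*x^2 + 2*x at the endpoints):
  F(1) − F(−1) = -52/15 − (-8/15) = -44/15.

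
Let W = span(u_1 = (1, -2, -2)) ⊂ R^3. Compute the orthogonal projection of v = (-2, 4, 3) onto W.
proj_W(v) = (-16/9, 32/9, 32/9)

Set up U = [u_1 | ... | u_1] ∈ R^(3×1). The projector onto W = col(U) is P = U (U^T U)^(-1) U^T.
Compute U^T U =
  [9],
and U^T v = (-16).
Solve U^T U · c = U^T v for the coefficients: c = (-16/9). The projection is proj_W(v) = U c.
Check: (v - proj_W(v)) · u_1 = 0  (should be 0).
Result: proj_W(v) = (-16/9, 32/9, 32/9).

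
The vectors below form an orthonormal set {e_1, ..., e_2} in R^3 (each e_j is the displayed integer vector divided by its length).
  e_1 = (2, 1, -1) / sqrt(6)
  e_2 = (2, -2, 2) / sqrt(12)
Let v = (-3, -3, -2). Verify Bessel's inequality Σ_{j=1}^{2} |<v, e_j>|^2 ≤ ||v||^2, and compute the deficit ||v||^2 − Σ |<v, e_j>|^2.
Σ |<v, e_j>|^2 = 19/2; ||v||^2 = 22; deficit = 25/2

Write each e_j = u_j / sqrt(<u_j, u_j>) where u_j is the displayed integer vector. Then <v, e_j> = <v, u_j> / sqrt(<u_j, u_j>), so |<v, e_j>|^2 = <v, u_j>^2 / <u_j, u_j>.
Coefficients: <v, e_1> = -7/sqrt(6), <v, e_2> = -4/sqrt(12).
Square and sum: Σ |<v, e_j>|^2 = 19/2.
Compute ||v||^2 = v·v = 22.
Deficit = 22 − 19/2 = 25/2 ≥ 0, confirming Bessel's inequality. (The deficit equals ||v − Σ <v,e_j> e_j||^2, the squared distance from v to span{e_j}.)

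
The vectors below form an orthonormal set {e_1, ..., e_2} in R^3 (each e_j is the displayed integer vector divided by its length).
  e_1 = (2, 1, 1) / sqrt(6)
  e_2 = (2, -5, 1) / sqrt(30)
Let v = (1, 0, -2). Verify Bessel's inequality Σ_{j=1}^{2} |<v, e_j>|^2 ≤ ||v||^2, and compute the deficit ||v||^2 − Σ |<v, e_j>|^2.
Σ |<v, e_j>|^2 = 0; ||v||^2 = 5; deficit = 5

Write each e_j = u_j / sqrt(<u_j, u_j>) where u_j is the displayed integer vector. Then <v, e_j> = <v, u_j> / sqrt(<u_j, u_j>), so |<v, e_j>|^2 = <v, u_j>^2 / <u_j, u_j>.
Coefficients: <v, e_1> = 0/sqrt(6), <v, e_2> = 0/sqrt(30).
Square and sum: Σ |<v, e_j>|^2 = 0.
Compute ||v||^2 = v·v = 5.
Deficit = 5 − 0 = 5 ≥ 0, confirming Bessel's inequality. (The deficit equals ||v − Σ <v,e_j> e_j||^2, the squared distance from v to span{e_j}.)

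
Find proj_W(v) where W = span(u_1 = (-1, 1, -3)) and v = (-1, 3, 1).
proj_W(v) = (-1/11, 1/11, -3/11)

Set up U = [u_1 | ... | u_1] ∈ R^(3×1). The projector onto W = col(U) is P = U (U^T U)^(-1) U^T.
Compute U^T U =
  [11],
and U^T v = (1).
Solve U^T U · c = U^T v for the coefficients: c = (1/11). The projection is proj_W(v) = U c.
Check: (v - proj_W(v)) · u_1 = 0  (should be 0).
Result: proj_W(v) = (-1/11, 1/11, -3/11).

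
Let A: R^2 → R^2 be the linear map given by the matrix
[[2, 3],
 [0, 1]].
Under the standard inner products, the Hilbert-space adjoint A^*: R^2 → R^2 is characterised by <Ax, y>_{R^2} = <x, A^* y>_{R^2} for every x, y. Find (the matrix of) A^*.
A^* = A^T =
[[2, 0],
 [3, 1]]

For real matrices with standard dot products, the defining identity <Ax, y> = <x, A^* y> gives (Ax)^T y = x^T (A^*) y, i.e. x^T A^T y = x^T (A^*) y. Since this holds for all x, y, we must have A^* = A^T. Therefore
A^* =
[[2, 0],
 [3, 1]].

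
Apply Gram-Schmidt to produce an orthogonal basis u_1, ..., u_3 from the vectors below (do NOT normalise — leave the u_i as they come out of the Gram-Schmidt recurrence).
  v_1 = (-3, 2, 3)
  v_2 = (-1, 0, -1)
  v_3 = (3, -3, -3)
Orthogonal basis:
  u_1 = (-3, 2, 3)
  u_2 = (-1, 0, -1)
  u_3 = (-3/11, -9/11, 3/11)

Apply the Gram-Schmidt recurrence
  u_1 = v_1
  u_i = v_i − Σ_{j<i} ((v_i · u_j) / (u_j · u_j)) · u_j.

Step by step this gives:
  u_1 = (-3, 2, 3)
  u_2 = (-1, 0, -1)
  u_3 = (-3/11, -9/11, 3/11)

Orthogonality check:
  u_2 · u_1 = 0 (should be 0)
  u_3 · u_1 = 0 (should be 0)
  u_3 · u_2 = 0 (should be 0)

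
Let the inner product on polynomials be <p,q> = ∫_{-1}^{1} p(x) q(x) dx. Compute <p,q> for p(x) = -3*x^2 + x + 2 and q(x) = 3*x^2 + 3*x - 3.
<p,q> = -18/5

Expand the product: p(x)·q(x) = -9*x^4 - 6*x^3 + 18*x^2 + 3*x - 6.
∫_{-1}^{1} of each monomial x^k gives [2/(k+1) if k even, 0 if k odd]. Integrating term-by-term (or equivalently evaluating the antiderivative F(x) = -9*x^5/5 - 3*x^4/2 + 6*x^3 + 3*x^2/2 - 6*x at the endpoints):
  F(1) − F(−1) = -9/5 − (9/5) = -18/5.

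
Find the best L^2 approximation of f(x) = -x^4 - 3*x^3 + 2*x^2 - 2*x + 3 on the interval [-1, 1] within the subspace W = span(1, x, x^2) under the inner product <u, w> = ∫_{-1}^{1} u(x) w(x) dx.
g(x) = 8*x^2/7 - 19*x/5 + 108/35

The best approximation g ∈ W is the orthogonal projection of f onto W. Writing g = a_0 + a_1 x + a_2 x^2, the coefficients solve the normal equations G · a = b where
  G_{ij} = <φ_i, φ_j> and b_i = <f, φ_i>, with φ_0 = 1, φ_1 = x, φ_2 = x^2.
G =
  [2, 0, 2/3]
  [0, 2/3, 0]
  [2/3, 0, 2/5],
b = (104/15, -38/15, 88/35).
Solving gives a_0 = 108/35, a_1 = -19/5, a_2 = 8/7, so
  g(x) = 8*x^2/7 - 19*x/5 + 108/35.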